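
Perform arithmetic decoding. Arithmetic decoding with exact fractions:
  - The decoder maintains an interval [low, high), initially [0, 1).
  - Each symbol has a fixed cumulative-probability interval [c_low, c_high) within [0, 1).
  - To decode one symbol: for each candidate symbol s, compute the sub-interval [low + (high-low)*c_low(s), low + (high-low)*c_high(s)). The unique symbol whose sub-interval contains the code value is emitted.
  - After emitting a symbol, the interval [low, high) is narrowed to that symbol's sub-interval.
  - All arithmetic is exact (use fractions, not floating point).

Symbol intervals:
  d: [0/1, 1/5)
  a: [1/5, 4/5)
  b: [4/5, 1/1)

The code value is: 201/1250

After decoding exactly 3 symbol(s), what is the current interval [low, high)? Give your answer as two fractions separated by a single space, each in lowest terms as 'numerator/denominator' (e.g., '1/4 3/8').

Step 1: interval [0/1, 1/1), width = 1/1 - 0/1 = 1/1
  'd': [0/1 + 1/1*0/1, 0/1 + 1/1*1/5) = [0/1, 1/5) <- contains code 201/1250
  'a': [0/1 + 1/1*1/5, 0/1 + 1/1*4/5) = [1/5, 4/5)
  'b': [0/1 + 1/1*4/5, 0/1 + 1/1*1/1) = [4/5, 1/1)
  emit 'd', narrow to [0/1, 1/5)
Step 2: interval [0/1, 1/5), width = 1/5 - 0/1 = 1/5
  'd': [0/1 + 1/5*0/1, 0/1 + 1/5*1/5) = [0/1, 1/25)
  'a': [0/1 + 1/5*1/5, 0/1 + 1/5*4/5) = [1/25, 4/25)
  'b': [0/1 + 1/5*4/5, 0/1 + 1/5*1/1) = [4/25, 1/5) <- contains code 201/1250
  emit 'b', narrow to [4/25, 1/5)
Step 3: interval [4/25, 1/5), width = 1/5 - 4/25 = 1/25
  'd': [4/25 + 1/25*0/1, 4/25 + 1/25*1/5) = [4/25, 21/125) <- contains code 201/1250
  'a': [4/25 + 1/25*1/5, 4/25 + 1/25*4/5) = [21/125, 24/125)
  'b': [4/25 + 1/25*4/5, 4/25 + 1/25*1/1) = [24/125, 1/5)
  emit 'd', narrow to [4/25, 21/125)

Answer: 4/25 21/125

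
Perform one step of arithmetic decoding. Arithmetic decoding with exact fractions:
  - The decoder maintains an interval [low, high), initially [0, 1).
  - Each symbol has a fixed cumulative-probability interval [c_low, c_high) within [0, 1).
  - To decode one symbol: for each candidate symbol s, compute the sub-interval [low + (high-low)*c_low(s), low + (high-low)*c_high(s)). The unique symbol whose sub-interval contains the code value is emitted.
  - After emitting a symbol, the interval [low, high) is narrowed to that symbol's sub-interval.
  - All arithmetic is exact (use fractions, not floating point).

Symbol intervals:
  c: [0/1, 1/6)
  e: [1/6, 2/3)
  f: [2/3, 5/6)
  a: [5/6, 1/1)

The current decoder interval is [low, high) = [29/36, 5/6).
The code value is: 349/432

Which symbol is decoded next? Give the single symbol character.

Answer: c

Derivation:
Interval width = high − low = 5/6 − 29/36 = 1/36
Scaled code = (code − low) / width = (349/432 − 29/36) / 1/36 = 1/12
  c: [0/1, 1/6) ← scaled code falls here ✓
  e: [1/6, 2/3) 
  f: [2/3, 5/6) 
  a: [5/6, 1/1) 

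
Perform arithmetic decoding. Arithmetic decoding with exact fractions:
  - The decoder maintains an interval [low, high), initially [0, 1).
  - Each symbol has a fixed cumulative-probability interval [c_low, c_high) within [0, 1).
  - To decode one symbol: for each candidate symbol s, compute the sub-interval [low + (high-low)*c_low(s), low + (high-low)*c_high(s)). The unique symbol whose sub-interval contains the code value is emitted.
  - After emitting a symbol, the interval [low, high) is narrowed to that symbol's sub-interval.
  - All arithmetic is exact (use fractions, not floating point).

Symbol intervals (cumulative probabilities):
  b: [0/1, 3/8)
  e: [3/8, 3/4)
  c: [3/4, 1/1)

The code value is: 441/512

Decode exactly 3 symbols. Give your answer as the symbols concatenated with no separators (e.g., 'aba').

Step 1: interval [0/1, 1/1), width = 1/1 - 0/1 = 1/1
  'b': [0/1 + 1/1*0/1, 0/1 + 1/1*3/8) = [0/1, 3/8)
  'e': [0/1 + 1/1*3/8, 0/1 + 1/1*3/4) = [3/8, 3/4)
  'c': [0/1 + 1/1*3/4, 0/1 + 1/1*1/1) = [3/4, 1/1) <- contains code 441/512
  emit 'c', narrow to [3/4, 1/1)
Step 2: interval [3/4, 1/1), width = 1/1 - 3/4 = 1/4
  'b': [3/4 + 1/4*0/1, 3/4 + 1/4*3/8) = [3/4, 27/32)
  'e': [3/4 + 1/4*3/8, 3/4 + 1/4*3/4) = [27/32, 15/16) <- contains code 441/512
  'c': [3/4 + 1/4*3/4, 3/4 + 1/4*1/1) = [15/16, 1/1)
  emit 'e', narrow to [27/32, 15/16)
Step 3: interval [27/32, 15/16), width = 15/16 - 27/32 = 3/32
  'b': [27/32 + 3/32*0/1, 27/32 + 3/32*3/8) = [27/32, 225/256) <- contains code 441/512
  'e': [27/32 + 3/32*3/8, 27/32 + 3/32*3/4) = [225/256, 117/128)
  'c': [27/32 + 3/32*3/4, 27/32 + 3/32*1/1) = [117/128, 15/16)
  emit 'b', narrow to [27/32, 225/256)

Answer: ceb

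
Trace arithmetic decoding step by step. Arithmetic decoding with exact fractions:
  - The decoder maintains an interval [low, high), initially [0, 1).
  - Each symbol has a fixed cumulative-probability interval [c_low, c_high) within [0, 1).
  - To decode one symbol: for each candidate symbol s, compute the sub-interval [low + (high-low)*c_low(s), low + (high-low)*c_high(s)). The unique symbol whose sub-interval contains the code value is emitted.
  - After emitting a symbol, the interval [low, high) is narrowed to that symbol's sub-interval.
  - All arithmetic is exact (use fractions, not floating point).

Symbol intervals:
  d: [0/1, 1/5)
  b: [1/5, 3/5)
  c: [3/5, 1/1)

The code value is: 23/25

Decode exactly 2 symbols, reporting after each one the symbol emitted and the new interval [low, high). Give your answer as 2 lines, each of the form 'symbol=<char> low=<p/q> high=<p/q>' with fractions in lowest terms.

Step 1: interval [0/1, 1/1), width = 1/1 - 0/1 = 1/1
  'd': [0/1 + 1/1*0/1, 0/1 + 1/1*1/5) = [0/1, 1/5)
  'b': [0/1 + 1/1*1/5, 0/1 + 1/1*3/5) = [1/5, 3/5)
  'c': [0/1 + 1/1*3/5, 0/1 + 1/1*1/1) = [3/5, 1/1) <- contains code 23/25
  emit 'c', narrow to [3/5, 1/1)
Step 2: interval [3/5, 1/1), width = 1/1 - 3/5 = 2/5
  'd': [3/5 + 2/5*0/1, 3/5 + 2/5*1/5) = [3/5, 17/25)
  'b': [3/5 + 2/5*1/5, 3/5 + 2/5*3/5) = [17/25, 21/25)
  'c': [3/5 + 2/5*3/5, 3/5 + 2/5*1/1) = [21/25, 1/1) <- contains code 23/25
  emit 'c', narrow to [21/25, 1/1)

Answer: symbol=c low=3/5 high=1/1
symbol=c low=21/25 high=1/1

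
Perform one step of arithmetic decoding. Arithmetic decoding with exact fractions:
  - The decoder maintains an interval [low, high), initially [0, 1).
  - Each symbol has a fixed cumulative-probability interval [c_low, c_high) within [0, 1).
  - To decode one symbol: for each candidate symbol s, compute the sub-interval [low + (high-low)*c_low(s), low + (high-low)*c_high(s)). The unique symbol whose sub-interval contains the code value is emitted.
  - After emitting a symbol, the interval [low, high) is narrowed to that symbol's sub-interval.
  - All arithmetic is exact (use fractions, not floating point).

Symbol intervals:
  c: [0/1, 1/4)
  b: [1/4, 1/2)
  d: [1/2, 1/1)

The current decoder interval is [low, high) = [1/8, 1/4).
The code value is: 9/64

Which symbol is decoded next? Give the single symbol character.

Interval width = high − low = 1/4 − 1/8 = 1/8
Scaled code = (code − low) / width = (9/64 − 1/8) / 1/8 = 1/8
  c: [0/1, 1/4) ← scaled code falls here ✓
  b: [1/4, 1/2) 
  d: [1/2, 1/1) 

Answer: c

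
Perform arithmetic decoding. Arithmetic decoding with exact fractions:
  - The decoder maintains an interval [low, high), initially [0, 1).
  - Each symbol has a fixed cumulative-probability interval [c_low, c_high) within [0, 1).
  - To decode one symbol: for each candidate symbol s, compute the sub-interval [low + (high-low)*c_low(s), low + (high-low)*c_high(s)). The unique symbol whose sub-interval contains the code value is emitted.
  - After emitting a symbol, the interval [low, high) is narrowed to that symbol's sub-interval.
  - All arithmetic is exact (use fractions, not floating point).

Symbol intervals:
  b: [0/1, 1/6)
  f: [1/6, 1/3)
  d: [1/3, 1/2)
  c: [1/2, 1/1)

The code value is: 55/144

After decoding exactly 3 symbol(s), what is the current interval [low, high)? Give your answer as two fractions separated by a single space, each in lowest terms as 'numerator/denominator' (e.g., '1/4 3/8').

Answer: 3/8 7/18

Derivation:
Step 1: interval [0/1, 1/1), width = 1/1 - 0/1 = 1/1
  'b': [0/1 + 1/1*0/1, 0/1 + 1/1*1/6) = [0/1, 1/6)
  'f': [0/1 + 1/1*1/6, 0/1 + 1/1*1/3) = [1/6, 1/3)
  'd': [0/1 + 1/1*1/3, 0/1 + 1/1*1/2) = [1/3, 1/2) <- contains code 55/144
  'c': [0/1 + 1/1*1/2, 0/1 + 1/1*1/1) = [1/2, 1/1)
  emit 'd', narrow to [1/3, 1/2)
Step 2: interval [1/3, 1/2), width = 1/2 - 1/3 = 1/6
  'b': [1/3 + 1/6*0/1, 1/3 + 1/6*1/6) = [1/3, 13/36)
  'f': [1/3 + 1/6*1/6, 1/3 + 1/6*1/3) = [13/36, 7/18) <- contains code 55/144
  'd': [1/3 + 1/6*1/3, 1/3 + 1/6*1/2) = [7/18, 5/12)
  'c': [1/3 + 1/6*1/2, 1/3 + 1/6*1/1) = [5/12, 1/2)
  emit 'f', narrow to [13/36, 7/18)
Step 3: interval [13/36, 7/18), width = 7/18 - 13/36 = 1/36
  'b': [13/36 + 1/36*0/1, 13/36 + 1/36*1/6) = [13/36, 79/216)
  'f': [13/36 + 1/36*1/6, 13/36 + 1/36*1/3) = [79/216, 10/27)
  'd': [13/36 + 1/36*1/3, 13/36 + 1/36*1/2) = [10/27, 3/8)
  'c': [13/36 + 1/36*1/2, 13/36 + 1/36*1/1) = [3/8, 7/18) <- contains code 55/144
  emit 'c', narrow to [3/8, 7/18)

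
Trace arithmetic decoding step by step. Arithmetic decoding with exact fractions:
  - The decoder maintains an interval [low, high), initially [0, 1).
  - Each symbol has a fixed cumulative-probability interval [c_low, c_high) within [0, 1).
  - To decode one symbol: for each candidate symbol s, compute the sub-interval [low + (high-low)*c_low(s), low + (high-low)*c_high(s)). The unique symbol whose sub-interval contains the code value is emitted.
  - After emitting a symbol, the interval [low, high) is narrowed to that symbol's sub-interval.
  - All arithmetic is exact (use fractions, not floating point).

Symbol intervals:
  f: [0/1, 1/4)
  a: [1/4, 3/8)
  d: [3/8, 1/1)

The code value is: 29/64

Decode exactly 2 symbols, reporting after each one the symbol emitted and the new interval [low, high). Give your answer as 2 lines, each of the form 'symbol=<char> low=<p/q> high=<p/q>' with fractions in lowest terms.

Step 1: interval [0/1, 1/1), width = 1/1 - 0/1 = 1/1
  'f': [0/1 + 1/1*0/1, 0/1 + 1/1*1/4) = [0/1, 1/4)
  'a': [0/1 + 1/1*1/4, 0/1 + 1/1*3/8) = [1/4, 3/8)
  'd': [0/1 + 1/1*3/8, 0/1 + 1/1*1/1) = [3/8, 1/1) <- contains code 29/64
  emit 'd', narrow to [3/8, 1/1)
Step 2: interval [3/8, 1/1), width = 1/1 - 3/8 = 5/8
  'f': [3/8 + 5/8*0/1, 3/8 + 5/8*1/4) = [3/8, 17/32) <- contains code 29/64
  'a': [3/8 + 5/8*1/4, 3/8 + 5/8*3/8) = [17/32, 39/64)
  'd': [3/8 + 5/8*3/8, 3/8 + 5/8*1/1) = [39/64, 1/1)
  emit 'f', narrow to [3/8, 17/32)

Answer: symbol=d low=3/8 high=1/1
symbol=f low=3/8 high=17/32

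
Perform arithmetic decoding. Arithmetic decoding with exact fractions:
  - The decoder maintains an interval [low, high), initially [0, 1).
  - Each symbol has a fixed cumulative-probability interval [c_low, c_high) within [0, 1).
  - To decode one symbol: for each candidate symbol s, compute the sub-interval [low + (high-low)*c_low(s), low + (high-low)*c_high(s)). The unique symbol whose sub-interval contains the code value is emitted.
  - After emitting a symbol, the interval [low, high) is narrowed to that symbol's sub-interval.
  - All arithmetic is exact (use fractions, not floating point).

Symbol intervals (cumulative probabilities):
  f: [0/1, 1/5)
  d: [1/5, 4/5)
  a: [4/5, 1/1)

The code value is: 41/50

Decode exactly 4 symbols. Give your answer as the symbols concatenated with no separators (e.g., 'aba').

Step 1: interval [0/1, 1/1), width = 1/1 - 0/1 = 1/1
  'f': [0/1 + 1/1*0/1, 0/1 + 1/1*1/5) = [0/1, 1/5)
  'd': [0/1 + 1/1*1/5, 0/1 + 1/1*4/5) = [1/5, 4/5)
  'a': [0/1 + 1/1*4/5, 0/1 + 1/1*1/1) = [4/5, 1/1) <- contains code 41/50
  emit 'a', narrow to [4/5, 1/1)
Step 2: interval [4/5, 1/1), width = 1/1 - 4/5 = 1/5
  'f': [4/5 + 1/5*0/1, 4/5 + 1/5*1/5) = [4/5, 21/25) <- contains code 41/50
  'd': [4/5 + 1/5*1/5, 4/5 + 1/5*4/5) = [21/25, 24/25)
  'a': [4/5 + 1/5*4/5, 4/5 + 1/5*1/1) = [24/25, 1/1)
  emit 'f', narrow to [4/5, 21/25)
Step 3: interval [4/5, 21/25), width = 21/25 - 4/5 = 1/25
  'f': [4/5 + 1/25*0/1, 4/5 + 1/25*1/5) = [4/5, 101/125)
  'd': [4/5 + 1/25*1/5, 4/5 + 1/25*4/5) = [101/125, 104/125) <- contains code 41/50
  'a': [4/5 + 1/25*4/5, 4/5 + 1/25*1/1) = [104/125, 21/25)
  emit 'd', narrow to [101/125, 104/125)
Step 4: interval [101/125, 104/125), width = 104/125 - 101/125 = 3/125
  'f': [101/125 + 3/125*0/1, 101/125 + 3/125*1/5) = [101/125, 508/625)
  'd': [101/125 + 3/125*1/5, 101/125 + 3/125*4/5) = [508/625, 517/625) <- contains code 41/50
  'a': [101/125 + 3/125*4/5, 101/125 + 3/125*1/1) = [517/625, 104/125)
  emit 'd', narrow to [508/625, 517/625)

Answer: afdd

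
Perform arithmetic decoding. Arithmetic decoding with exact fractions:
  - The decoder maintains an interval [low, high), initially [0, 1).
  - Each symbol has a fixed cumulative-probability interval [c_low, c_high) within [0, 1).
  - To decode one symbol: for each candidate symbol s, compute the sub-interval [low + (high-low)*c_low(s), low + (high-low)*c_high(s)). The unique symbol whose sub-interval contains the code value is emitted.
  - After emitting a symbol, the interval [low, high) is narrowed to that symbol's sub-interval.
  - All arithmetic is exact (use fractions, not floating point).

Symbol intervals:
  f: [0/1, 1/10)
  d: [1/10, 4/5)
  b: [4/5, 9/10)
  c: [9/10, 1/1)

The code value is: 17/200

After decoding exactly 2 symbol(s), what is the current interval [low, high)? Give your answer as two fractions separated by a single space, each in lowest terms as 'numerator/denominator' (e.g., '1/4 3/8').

Step 1: interval [0/1, 1/1), width = 1/1 - 0/1 = 1/1
  'f': [0/1 + 1/1*0/1, 0/1 + 1/1*1/10) = [0/1, 1/10) <- contains code 17/200
  'd': [0/1 + 1/1*1/10, 0/1 + 1/1*4/5) = [1/10, 4/5)
  'b': [0/1 + 1/1*4/5, 0/1 + 1/1*9/10) = [4/5, 9/10)
  'c': [0/1 + 1/1*9/10, 0/1 + 1/1*1/1) = [9/10, 1/1)
  emit 'f', narrow to [0/1, 1/10)
Step 2: interval [0/1, 1/10), width = 1/10 - 0/1 = 1/10
  'f': [0/1 + 1/10*0/1, 0/1 + 1/10*1/10) = [0/1, 1/100)
  'd': [0/1 + 1/10*1/10, 0/1 + 1/10*4/5) = [1/100, 2/25)
  'b': [0/1 + 1/10*4/5, 0/1 + 1/10*9/10) = [2/25, 9/100) <- contains code 17/200
  'c': [0/1 + 1/10*9/10, 0/1 + 1/10*1/1) = [9/100, 1/10)
  emit 'b', narrow to [2/25, 9/100)

Answer: 2/25 9/100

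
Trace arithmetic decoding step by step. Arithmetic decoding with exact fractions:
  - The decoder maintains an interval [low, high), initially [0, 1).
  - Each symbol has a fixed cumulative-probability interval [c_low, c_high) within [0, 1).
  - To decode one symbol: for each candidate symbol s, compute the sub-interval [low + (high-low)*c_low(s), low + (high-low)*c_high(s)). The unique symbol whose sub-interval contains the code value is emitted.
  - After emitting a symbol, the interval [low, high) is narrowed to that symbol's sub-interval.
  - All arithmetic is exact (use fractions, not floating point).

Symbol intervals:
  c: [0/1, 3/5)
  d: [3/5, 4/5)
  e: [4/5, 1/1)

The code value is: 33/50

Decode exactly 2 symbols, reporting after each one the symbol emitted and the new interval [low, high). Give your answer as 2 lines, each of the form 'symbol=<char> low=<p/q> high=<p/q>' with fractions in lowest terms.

Answer: symbol=d low=3/5 high=4/5
symbol=c low=3/5 high=18/25

Derivation:
Step 1: interval [0/1, 1/1), width = 1/1 - 0/1 = 1/1
  'c': [0/1 + 1/1*0/1, 0/1 + 1/1*3/5) = [0/1, 3/5)
  'd': [0/1 + 1/1*3/5, 0/1 + 1/1*4/5) = [3/5, 4/5) <- contains code 33/50
  'e': [0/1 + 1/1*4/5, 0/1 + 1/1*1/1) = [4/5, 1/1)
  emit 'd', narrow to [3/5, 4/5)
Step 2: interval [3/5, 4/5), width = 4/5 - 3/5 = 1/5
  'c': [3/5 + 1/5*0/1, 3/5 + 1/5*3/5) = [3/5, 18/25) <- contains code 33/50
  'd': [3/5 + 1/5*3/5, 3/5 + 1/5*4/5) = [18/25, 19/25)
  'e': [3/5 + 1/5*4/5, 3/5 + 1/5*1/1) = [19/25, 4/5)
  emit 'c', narrow to [3/5, 18/25)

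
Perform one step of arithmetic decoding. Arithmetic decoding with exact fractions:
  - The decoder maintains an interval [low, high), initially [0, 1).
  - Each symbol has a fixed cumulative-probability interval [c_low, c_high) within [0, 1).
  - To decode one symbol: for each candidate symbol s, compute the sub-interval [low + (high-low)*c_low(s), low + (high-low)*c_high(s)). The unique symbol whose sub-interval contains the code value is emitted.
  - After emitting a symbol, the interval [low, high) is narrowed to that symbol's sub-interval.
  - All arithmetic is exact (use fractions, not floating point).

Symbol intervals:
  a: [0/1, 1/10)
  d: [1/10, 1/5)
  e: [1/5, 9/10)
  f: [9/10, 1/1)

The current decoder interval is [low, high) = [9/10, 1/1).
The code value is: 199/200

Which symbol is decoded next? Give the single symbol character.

Interval width = high − low = 1/1 − 9/10 = 1/10
Scaled code = (code − low) / width = (199/200 − 9/10) / 1/10 = 19/20
  a: [0/1, 1/10) 
  d: [1/10, 1/5) 
  e: [1/5, 9/10) 
  f: [9/10, 1/1) ← scaled code falls here ✓

Answer: f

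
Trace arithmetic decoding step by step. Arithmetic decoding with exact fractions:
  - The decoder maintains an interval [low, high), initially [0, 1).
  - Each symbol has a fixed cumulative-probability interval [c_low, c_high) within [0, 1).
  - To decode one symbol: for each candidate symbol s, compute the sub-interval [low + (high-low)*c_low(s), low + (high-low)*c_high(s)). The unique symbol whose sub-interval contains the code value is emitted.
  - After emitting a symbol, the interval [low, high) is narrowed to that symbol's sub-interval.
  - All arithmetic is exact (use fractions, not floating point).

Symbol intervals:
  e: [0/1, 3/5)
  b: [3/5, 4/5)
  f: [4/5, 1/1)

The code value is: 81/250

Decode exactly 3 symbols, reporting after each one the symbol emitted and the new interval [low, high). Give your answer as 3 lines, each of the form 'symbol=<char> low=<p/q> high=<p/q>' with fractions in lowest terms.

Step 1: interval [0/1, 1/1), width = 1/1 - 0/1 = 1/1
  'e': [0/1 + 1/1*0/1, 0/1 + 1/1*3/5) = [0/1, 3/5) <- contains code 81/250
  'b': [0/1 + 1/1*3/5, 0/1 + 1/1*4/5) = [3/5, 4/5)
  'f': [0/1 + 1/1*4/5, 0/1 + 1/1*1/1) = [4/5, 1/1)
  emit 'e', narrow to [0/1, 3/5)
Step 2: interval [0/1, 3/5), width = 3/5 - 0/1 = 3/5
  'e': [0/1 + 3/5*0/1, 0/1 + 3/5*3/5) = [0/1, 9/25) <- contains code 81/250
  'b': [0/1 + 3/5*3/5, 0/1 + 3/5*4/5) = [9/25, 12/25)
  'f': [0/1 + 3/5*4/5, 0/1 + 3/5*1/1) = [12/25, 3/5)
  emit 'e', narrow to [0/1, 9/25)
Step 3: interval [0/1, 9/25), width = 9/25 - 0/1 = 9/25
  'e': [0/1 + 9/25*0/1, 0/1 + 9/25*3/5) = [0/1, 27/125)
  'b': [0/1 + 9/25*3/5, 0/1 + 9/25*4/5) = [27/125, 36/125)
  'f': [0/1 + 9/25*4/5, 0/1 + 9/25*1/1) = [36/125, 9/25) <- contains code 81/250
  emit 'f', narrow to [36/125, 9/25)

Answer: symbol=e low=0/1 high=3/5
symbol=e low=0/1 high=9/25
symbol=f low=36/125 high=9/25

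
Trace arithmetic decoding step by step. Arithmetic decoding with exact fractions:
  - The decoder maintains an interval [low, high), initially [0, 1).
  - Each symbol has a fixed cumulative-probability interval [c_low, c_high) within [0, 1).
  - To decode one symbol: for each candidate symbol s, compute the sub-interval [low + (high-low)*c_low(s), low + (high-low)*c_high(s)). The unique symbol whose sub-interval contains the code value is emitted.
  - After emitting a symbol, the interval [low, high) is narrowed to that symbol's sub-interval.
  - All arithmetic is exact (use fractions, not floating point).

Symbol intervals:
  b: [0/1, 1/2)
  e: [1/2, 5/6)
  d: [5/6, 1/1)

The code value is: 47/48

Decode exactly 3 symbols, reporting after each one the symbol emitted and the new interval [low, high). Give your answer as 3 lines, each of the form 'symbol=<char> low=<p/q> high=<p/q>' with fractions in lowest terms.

Step 1: interval [0/1, 1/1), width = 1/1 - 0/1 = 1/1
  'b': [0/1 + 1/1*0/1, 0/1 + 1/1*1/2) = [0/1, 1/2)
  'e': [0/1 + 1/1*1/2, 0/1 + 1/1*5/6) = [1/2, 5/6)
  'd': [0/1 + 1/1*5/6, 0/1 + 1/1*1/1) = [5/6, 1/1) <- contains code 47/48
  emit 'd', narrow to [5/6, 1/1)
Step 2: interval [5/6, 1/1), width = 1/1 - 5/6 = 1/6
  'b': [5/6 + 1/6*0/1, 5/6 + 1/6*1/2) = [5/6, 11/12)
  'e': [5/6 + 1/6*1/2, 5/6 + 1/6*5/6) = [11/12, 35/36)
  'd': [5/6 + 1/6*5/6, 5/6 + 1/6*1/1) = [35/36, 1/1) <- contains code 47/48
  emit 'd', narrow to [35/36, 1/1)
Step 3: interval [35/36, 1/1), width = 1/1 - 35/36 = 1/36
  'b': [35/36 + 1/36*0/1, 35/36 + 1/36*1/2) = [35/36, 71/72) <- contains code 47/48
  'e': [35/36 + 1/36*1/2, 35/36 + 1/36*5/6) = [71/72, 215/216)
  'd': [35/36 + 1/36*5/6, 35/36 + 1/36*1/1) = [215/216, 1/1)
  emit 'b', narrow to [35/36, 71/72)

Answer: symbol=d low=5/6 high=1/1
symbol=d low=35/36 high=1/1
symbol=b low=35/36 high=71/72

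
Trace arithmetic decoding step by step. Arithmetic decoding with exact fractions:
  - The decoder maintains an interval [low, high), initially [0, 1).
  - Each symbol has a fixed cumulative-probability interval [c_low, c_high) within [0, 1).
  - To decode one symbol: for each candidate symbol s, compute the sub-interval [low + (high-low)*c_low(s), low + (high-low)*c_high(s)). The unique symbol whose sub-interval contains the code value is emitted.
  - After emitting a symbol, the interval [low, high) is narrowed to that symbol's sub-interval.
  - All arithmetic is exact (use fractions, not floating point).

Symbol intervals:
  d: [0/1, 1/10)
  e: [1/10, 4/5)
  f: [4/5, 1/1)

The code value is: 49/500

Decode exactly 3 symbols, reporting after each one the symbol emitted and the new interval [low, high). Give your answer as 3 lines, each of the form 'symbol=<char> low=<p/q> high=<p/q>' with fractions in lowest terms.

Step 1: interval [0/1, 1/1), width = 1/1 - 0/1 = 1/1
  'd': [0/1 + 1/1*0/1, 0/1 + 1/1*1/10) = [0/1, 1/10) <- contains code 49/500
  'e': [0/1 + 1/1*1/10, 0/1 + 1/1*4/5) = [1/10, 4/5)
  'f': [0/1 + 1/1*4/5, 0/1 + 1/1*1/1) = [4/5, 1/1)
  emit 'd', narrow to [0/1, 1/10)
Step 2: interval [0/1, 1/10), width = 1/10 - 0/1 = 1/10
  'd': [0/1 + 1/10*0/1, 0/1 + 1/10*1/10) = [0/1, 1/100)
  'e': [0/1 + 1/10*1/10, 0/1 + 1/10*4/5) = [1/100, 2/25)
  'f': [0/1 + 1/10*4/5, 0/1 + 1/10*1/1) = [2/25, 1/10) <- contains code 49/500
  emit 'f', narrow to [2/25, 1/10)
Step 3: interval [2/25, 1/10), width = 1/10 - 2/25 = 1/50
  'd': [2/25 + 1/50*0/1, 2/25 + 1/50*1/10) = [2/25, 41/500)
  'e': [2/25 + 1/50*1/10, 2/25 + 1/50*4/5) = [41/500, 12/125)
  'f': [2/25 + 1/50*4/5, 2/25 + 1/50*1/1) = [12/125, 1/10) <- contains code 49/500
  emit 'f', narrow to [12/125, 1/10)

Answer: symbol=d low=0/1 high=1/10
symbol=f low=2/25 high=1/10
symbol=f low=12/125 high=1/10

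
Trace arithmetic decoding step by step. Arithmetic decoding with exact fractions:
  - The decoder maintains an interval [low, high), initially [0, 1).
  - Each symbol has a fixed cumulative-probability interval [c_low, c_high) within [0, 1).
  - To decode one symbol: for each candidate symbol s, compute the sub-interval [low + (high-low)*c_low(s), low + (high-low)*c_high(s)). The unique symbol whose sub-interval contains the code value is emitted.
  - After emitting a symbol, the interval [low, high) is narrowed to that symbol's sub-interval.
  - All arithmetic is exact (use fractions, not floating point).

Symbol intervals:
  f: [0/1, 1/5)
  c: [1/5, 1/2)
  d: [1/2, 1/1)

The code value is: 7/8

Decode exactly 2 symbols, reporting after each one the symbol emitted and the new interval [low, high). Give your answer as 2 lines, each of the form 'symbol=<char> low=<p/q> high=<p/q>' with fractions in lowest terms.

Step 1: interval [0/1, 1/1), width = 1/1 - 0/1 = 1/1
  'f': [0/1 + 1/1*0/1, 0/1 + 1/1*1/5) = [0/1, 1/5)
  'c': [0/1 + 1/1*1/5, 0/1 + 1/1*1/2) = [1/5, 1/2)
  'd': [0/1 + 1/1*1/2, 0/1 + 1/1*1/1) = [1/2, 1/1) <- contains code 7/8
  emit 'd', narrow to [1/2, 1/1)
Step 2: interval [1/2, 1/1), width = 1/1 - 1/2 = 1/2
  'f': [1/2 + 1/2*0/1, 1/2 + 1/2*1/5) = [1/2, 3/5)
  'c': [1/2 + 1/2*1/5, 1/2 + 1/2*1/2) = [3/5, 3/4)
  'd': [1/2 + 1/2*1/2, 1/2 + 1/2*1/1) = [3/4, 1/1) <- contains code 7/8
  emit 'd', narrow to [3/4, 1/1)

Answer: symbol=d low=1/2 high=1/1
symbol=d low=3/4 high=1/1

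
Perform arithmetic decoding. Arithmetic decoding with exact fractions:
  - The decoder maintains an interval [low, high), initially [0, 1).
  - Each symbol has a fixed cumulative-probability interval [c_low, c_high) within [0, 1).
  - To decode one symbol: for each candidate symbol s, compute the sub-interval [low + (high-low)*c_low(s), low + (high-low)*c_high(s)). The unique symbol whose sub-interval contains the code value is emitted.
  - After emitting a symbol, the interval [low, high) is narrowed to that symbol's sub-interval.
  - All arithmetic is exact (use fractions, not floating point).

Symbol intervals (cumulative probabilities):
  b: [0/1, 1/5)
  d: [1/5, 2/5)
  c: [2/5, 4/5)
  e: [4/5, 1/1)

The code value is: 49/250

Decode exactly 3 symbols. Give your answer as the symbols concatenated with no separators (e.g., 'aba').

Answer: bee

Derivation:
Step 1: interval [0/1, 1/1), width = 1/1 - 0/1 = 1/1
  'b': [0/1 + 1/1*0/1, 0/1 + 1/1*1/5) = [0/1, 1/5) <- contains code 49/250
  'd': [0/1 + 1/1*1/5, 0/1 + 1/1*2/5) = [1/5, 2/5)
  'c': [0/1 + 1/1*2/5, 0/1 + 1/1*4/5) = [2/5, 4/5)
  'e': [0/1 + 1/1*4/5, 0/1 + 1/1*1/1) = [4/5, 1/1)
  emit 'b', narrow to [0/1, 1/5)
Step 2: interval [0/1, 1/5), width = 1/5 - 0/1 = 1/5
  'b': [0/1 + 1/5*0/1, 0/1 + 1/5*1/5) = [0/1, 1/25)
  'd': [0/1 + 1/5*1/5, 0/1 + 1/5*2/5) = [1/25, 2/25)
  'c': [0/1 + 1/5*2/5, 0/1 + 1/5*4/5) = [2/25, 4/25)
  'e': [0/1 + 1/5*4/5, 0/1 + 1/5*1/1) = [4/25, 1/5) <- contains code 49/250
  emit 'e', narrow to [4/25, 1/5)
Step 3: interval [4/25, 1/5), width = 1/5 - 4/25 = 1/25
  'b': [4/25 + 1/25*0/1, 4/25 + 1/25*1/5) = [4/25, 21/125)
  'd': [4/25 + 1/25*1/5, 4/25 + 1/25*2/5) = [21/125, 22/125)
  'c': [4/25 + 1/25*2/5, 4/25 + 1/25*4/5) = [22/125, 24/125)
  'e': [4/25 + 1/25*4/5, 4/25 + 1/25*1/1) = [24/125, 1/5) <- contains code 49/250
  emit 'e', narrow to [24/125, 1/5)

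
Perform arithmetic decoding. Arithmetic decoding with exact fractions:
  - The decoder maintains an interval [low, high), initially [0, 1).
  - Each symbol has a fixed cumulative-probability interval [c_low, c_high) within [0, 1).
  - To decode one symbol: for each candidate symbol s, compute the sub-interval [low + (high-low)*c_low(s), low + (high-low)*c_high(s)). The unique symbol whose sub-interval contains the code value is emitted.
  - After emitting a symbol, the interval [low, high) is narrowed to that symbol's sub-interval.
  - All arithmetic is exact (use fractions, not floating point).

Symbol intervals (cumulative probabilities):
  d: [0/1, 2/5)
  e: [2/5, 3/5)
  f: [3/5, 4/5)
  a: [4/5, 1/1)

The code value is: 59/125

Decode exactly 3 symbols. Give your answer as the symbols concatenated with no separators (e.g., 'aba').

Answer: eda

Derivation:
Step 1: interval [0/1, 1/1), width = 1/1 - 0/1 = 1/1
  'd': [0/1 + 1/1*0/1, 0/1 + 1/1*2/5) = [0/1, 2/5)
  'e': [0/1 + 1/1*2/5, 0/1 + 1/1*3/5) = [2/5, 3/5) <- contains code 59/125
  'f': [0/1 + 1/1*3/5, 0/1 + 1/1*4/5) = [3/5, 4/5)
  'a': [0/1 + 1/1*4/5, 0/1 + 1/1*1/1) = [4/5, 1/1)
  emit 'e', narrow to [2/5, 3/5)
Step 2: interval [2/5, 3/5), width = 3/5 - 2/5 = 1/5
  'd': [2/5 + 1/5*0/1, 2/5 + 1/5*2/5) = [2/5, 12/25) <- contains code 59/125
  'e': [2/5 + 1/5*2/5, 2/5 + 1/5*3/5) = [12/25, 13/25)
  'f': [2/5 + 1/5*3/5, 2/5 + 1/5*4/5) = [13/25, 14/25)
  'a': [2/5 + 1/5*4/5, 2/5 + 1/5*1/1) = [14/25, 3/5)
  emit 'd', narrow to [2/5, 12/25)
Step 3: interval [2/5, 12/25), width = 12/25 - 2/5 = 2/25
  'd': [2/5 + 2/25*0/1, 2/5 + 2/25*2/5) = [2/5, 54/125)
  'e': [2/5 + 2/25*2/5, 2/5 + 2/25*3/5) = [54/125, 56/125)
  'f': [2/5 + 2/25*3/5, 2/5 + 2/25*4/5) = [56/125, 58/125)
  'a': [2/5 + 2/25*4/5, 2/5 + 2/25*1/1) = [58/125, 12/25) <- contains code 59/125
  emit 'a', narrow to [58/125, 12/25)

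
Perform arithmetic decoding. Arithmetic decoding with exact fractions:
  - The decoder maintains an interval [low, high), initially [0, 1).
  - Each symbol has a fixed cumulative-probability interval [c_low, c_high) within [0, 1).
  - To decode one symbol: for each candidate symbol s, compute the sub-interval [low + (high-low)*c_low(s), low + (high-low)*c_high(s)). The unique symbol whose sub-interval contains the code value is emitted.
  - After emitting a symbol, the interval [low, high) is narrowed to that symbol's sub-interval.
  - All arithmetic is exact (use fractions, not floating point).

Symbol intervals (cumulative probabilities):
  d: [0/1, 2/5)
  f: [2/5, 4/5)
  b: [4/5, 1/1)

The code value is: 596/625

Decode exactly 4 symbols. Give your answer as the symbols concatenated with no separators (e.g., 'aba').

Answer: bfbf

Derivation:
Step 1: interval [0/1, 1/1), width = 1/1 - 0/1 = 1/1
  'd': [0/1 + 1/1*0/1, 0/1 + 1/1*2/5) = [0/1, 2/5)
  'f': [0/1 + 1/1*2/5, 0/1 + 1/1*4/5) = [2/5, 4/5)
  'b': [0/1 + 1/1*4/5, 0/1 + 1/1*1/1) = [4/5, 1/1) <- contains code 596/625
  emit 'b', narrow to [4/5, 1/1)
Step 2: interval [4/5, 1/1), width = 1/1 - 4/5 = 1/5
  'd': [4/5 + 1/5*0/1, 4/5 + 1/5*2/5) = [4/5, 22/25)
  'f': [4/5 + 1/5*2/5, 4/5 + 1/5*4/5) = [22/25, 24/25) <- contains code 596/625
  'b': [4/5 + 1/5*4/5, 4/5 + 1/5*1/1) = [24/25, 1/1)
  emit 'f', narrow to [22/25, 24/25)
Step 3: interval [22/25, 24/25), width = 24/25 - 22/25 = 2/25
  'd': [22/25 + 2/25*0/1, 22/25 + 2/25*2/5) = [22/25, 114/125)
  'f': [22/25 + 2/25*2/5, 22/25 + 2/25*4/5) = [114/125, 118/125)
  'b': [22/25 + 2/25*4/5, 22/25 + 2/25*1/1) = [118/125, 24/25) <- contains code 596/625
  emit 'b', narrow to [118/125, 24/25)
Step 4: interval [118/125, 24/25), width = 24/25 - 118/125 = 2/125
  'd': [118/125 + 2/125*0/1, 118/125 + 2/125*2/5) = [118/125, 594/625)
  'f': [118/125 + 2/125*2/5, 118/125 + 2/125*4/5) = [594/625, 598/625) <- contains code 596/625
  'b': [118/125 + 2/125*4/5, 118/125 + 2/125*1/1) = [598/625, 24/25)
  emit 'f', narrow to [594/625, 598/625)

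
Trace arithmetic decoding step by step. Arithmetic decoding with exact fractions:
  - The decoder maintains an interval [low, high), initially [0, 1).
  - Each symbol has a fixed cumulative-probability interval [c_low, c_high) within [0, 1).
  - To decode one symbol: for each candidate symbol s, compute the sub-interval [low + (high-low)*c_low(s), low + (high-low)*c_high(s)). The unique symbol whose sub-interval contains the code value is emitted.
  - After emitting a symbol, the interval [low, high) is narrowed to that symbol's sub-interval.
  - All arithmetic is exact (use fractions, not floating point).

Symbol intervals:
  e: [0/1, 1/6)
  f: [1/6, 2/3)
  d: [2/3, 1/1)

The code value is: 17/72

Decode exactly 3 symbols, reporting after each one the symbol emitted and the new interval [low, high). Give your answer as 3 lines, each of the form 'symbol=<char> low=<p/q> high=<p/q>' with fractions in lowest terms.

Step 1: interval [0/1, 1/1), width = 1/1 - 0/1 = 1/1
  'e': [0/1 + 1/1*0/1, 0/1 + 1/1*1/6) = [0/1, 1/6)
  'f': [0/1 + 1/1*1/6, 0/1 + 1/1*2/3) = [1/6, 2/3) <- contains code 17/72
  'd': [0/1 + 1/1*2/3, 0/1 + 1/1*1/1) = [2/3, 1/1)
  emit 'f', narrow to [1/6, 2/3)
Step 2: interval [1/6, 2/3), width = 2/3 - 1/6 = 1/2
  'e': [1/6 + 1/2*0/1, 1/6 + 1/2*1/6) = [1/6, 1/4) <- contains code 17/72
  'f': [1/6 + 1/2*1/6, 1/6 + 1/2*2/3) = [1/4, 1/2)
  'd': [1/6 + 1/2*2/3, 1/6 + 1/2*1/1) = [1/2, 2/3)
  emit 'e', narrow to [1/6, 1/4)
Step 3: interval [1/6, 1/4), width = 1/4 - 1/6 = 1/12
  'e': [1/6 + 1/12*0/1, 1/6 + 1/12*1/6) = [1/6, 13/72)
  'f': [1/6 + 1/12*1/6, 1/6 + 1/12*2/3) = [13/72, 2/9)
  'd': [1/6 + 1/12*2/3, 1/6 + 1/12*1/1) = [2/9, 1/4) <- contains code 17/72
  emit 'd', narrow to [2/9, 1/4)

Answer: symbol=f low=1/6 high=2/3
symbol=e low=1/6 high=1/4
symbol=d low=2/9 high=1/4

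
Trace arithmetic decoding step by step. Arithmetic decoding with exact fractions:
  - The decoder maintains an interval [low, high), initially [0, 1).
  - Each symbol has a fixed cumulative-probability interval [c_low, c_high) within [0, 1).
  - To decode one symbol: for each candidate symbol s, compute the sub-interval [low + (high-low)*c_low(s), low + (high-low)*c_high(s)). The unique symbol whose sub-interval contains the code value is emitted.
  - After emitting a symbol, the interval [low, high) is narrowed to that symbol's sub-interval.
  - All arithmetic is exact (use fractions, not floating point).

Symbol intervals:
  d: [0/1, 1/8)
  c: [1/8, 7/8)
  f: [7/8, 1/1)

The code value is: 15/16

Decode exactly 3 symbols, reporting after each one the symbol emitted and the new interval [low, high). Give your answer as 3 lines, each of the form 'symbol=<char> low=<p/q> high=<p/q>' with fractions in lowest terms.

Answer: symbol=f low=7/8 high=1/1
symbol=c low=57/64 high=63/64
symbol=c low=231/256 high=249/256

Derivation:
Step 1: interval [0/1, 1/1), width = 1/1 - 0/1 = 1/1
  'd': [0/1 + 1/1*0/1, 0/1 + 1/1*1/8) = [0/1, 1/8)
  'c': [0/1 + 1/1*1/8, 0/1 + 1/1*7/8) = [1/8, 7/8)
  'f': [0/1 + 1/1*7/8, 0/1 + 1/1*1/1) = [7/8, 1/1) <- contains code 15/16
  emit 'f', narrow to [7/8, 1/1)
Step 2: interval [7/8, 1/1), width = 1/1 - 7/8 = 1/8
  'd': [7/8 + 1/8*0/1, 7/8 + 1/8*1/8) = [7/8, 57/64)
  'c': [7/8 + 1/8*1/8, 7/8 + 1/8*7/8) = [57/64, 63/64) <- contains code 15/16
  'f': [7/8 + 1/8*7/8, 7/8 + 1/8*1/1) = [63/64, 1/1)
  emit 'c', narrow to [57/64, 63/64)
Step 3: interval [57/64, 63/64), width = 63/64 - 57/64 = 3/32
  'd': [57/64 + 3/32*0/1, 57/64 + 3/32*1/8) = [57/64, 231/256)
  'c': [57/64 + 3/32*1/8, 57/64 + 3/32*7/8) = [231/256, 249/256) <- contains code 15/16
  'f': [57/64 + 3/32*7/8, 57/64 + 3/32*1/1) = [249/256, 63/64)
  emit 'c', narrow to [231/256, 249/256)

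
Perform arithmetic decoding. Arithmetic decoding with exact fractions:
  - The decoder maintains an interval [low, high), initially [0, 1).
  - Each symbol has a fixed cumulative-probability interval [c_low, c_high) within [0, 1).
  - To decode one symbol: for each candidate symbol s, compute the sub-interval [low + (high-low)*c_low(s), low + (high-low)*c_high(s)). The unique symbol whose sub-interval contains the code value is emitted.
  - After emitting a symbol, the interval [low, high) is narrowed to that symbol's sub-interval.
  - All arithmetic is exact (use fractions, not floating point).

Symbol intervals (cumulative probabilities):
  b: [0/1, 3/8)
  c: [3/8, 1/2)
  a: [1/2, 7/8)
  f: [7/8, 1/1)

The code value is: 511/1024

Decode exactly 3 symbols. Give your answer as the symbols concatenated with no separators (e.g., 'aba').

Step 1: interval [0/1, 1/1), width = 1/1 - 0/1 = 1/1
  'b': [0/1 + 1/1*0/1, 0/1 + 1/1*3/8) = [0/1, 3/8)
  'c': [0/1 + 1/1*3/8, 0/1 + 1/1*1/2) = [3/8, 1/2) <- contains code 511/1024
  'a': [0/1 + 1/1*1/2, 0/1 + 1/1*7/8) = [1/2, 7/8)
  'f': [0/1 + 1/1*7/8, 0/1 + 1/1*1/1) = [7/8, 1/1)
  emit 'c', narrow to [3/8, 1/2)
Step 2: interval [3/8, 1/2), width = 1/2 - 3/8 = 1/8
  'b': [3/8 + 1/8*0/1, 3/8 + 1/8*3/8) = [3/8, 27/64)
  'c': [3/8 + 1/8*3/8, 3/8 + 1/8*1/2) = [27/64, 7/16)
  'a': [3/8 + 1/8*1/2, 3/8 + 1/8*7/8) = [7/16, 31/64)
  'f': [3/8 + 1/8*7/8, 3/8 + 1/8*1/1) = [31/64, 1/2) <- contains code 511/1024
  emit 'f', narrow to [31/64, 1/2)
Step 3: interval [31/64, 1/2), width = 1/2 - 31/64 = 1/64
  'b': [31/64 + 1/64*0/1, 31/64 + 1/64*3/8) = [31/64, 251/512)
  'c': [31/64 + 1/64*3/8, 31/64 + 1/64*1/2) = [251/512, 63/128)
  'a': [31/64 + 1/64*1/2, 31/64 + 1/64*7/8) = [63/128, 255/512)
  'f': [31/64 + 1/64*7/8, 31/64 + 1/64*1/1) = [255/512, 1/2) <- contains code 511/1024
  emit 'f', narrow to [255/512, 1/2)

Answer: cff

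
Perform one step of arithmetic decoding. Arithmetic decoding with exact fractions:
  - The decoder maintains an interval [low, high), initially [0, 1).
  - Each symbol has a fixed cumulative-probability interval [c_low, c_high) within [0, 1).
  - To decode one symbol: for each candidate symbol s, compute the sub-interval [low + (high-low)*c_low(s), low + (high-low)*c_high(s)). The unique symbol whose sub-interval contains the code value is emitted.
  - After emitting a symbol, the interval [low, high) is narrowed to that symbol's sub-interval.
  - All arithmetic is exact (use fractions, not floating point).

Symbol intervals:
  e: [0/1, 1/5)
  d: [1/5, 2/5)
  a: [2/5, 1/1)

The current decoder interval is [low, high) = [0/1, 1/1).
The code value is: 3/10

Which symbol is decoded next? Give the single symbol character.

Answer: d

Derivation:
Interval width = high − low = 1/1 − 0/1 = 1/1
Scaled code = (code − low) / width = (3/10 − 0/1) / 1/1 = 3/10
  e: [0/1, 1/5) 
  d: [1/5, 2/5) ← scaled code falls here ✓
  a: [2/5, 1/1) 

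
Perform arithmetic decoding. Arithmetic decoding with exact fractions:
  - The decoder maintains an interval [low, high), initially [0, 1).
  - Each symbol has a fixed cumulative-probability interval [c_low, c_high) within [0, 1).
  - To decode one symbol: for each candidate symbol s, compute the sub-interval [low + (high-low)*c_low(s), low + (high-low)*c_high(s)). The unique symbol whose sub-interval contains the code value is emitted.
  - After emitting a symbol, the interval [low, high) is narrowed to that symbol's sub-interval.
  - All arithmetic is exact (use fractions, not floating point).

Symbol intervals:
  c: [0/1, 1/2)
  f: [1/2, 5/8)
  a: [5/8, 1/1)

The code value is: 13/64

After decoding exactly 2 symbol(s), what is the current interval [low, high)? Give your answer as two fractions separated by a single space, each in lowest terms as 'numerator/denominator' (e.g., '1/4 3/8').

Step 1: interval [0/1, 1/1), width = 1/1 - 0/1 = 1/1
  'c': [0/1 + 1/1*0/1, 0/1 + 1/1*1/2) = [0/1, 1/2) <- contains code 13/64
  'f': [0/1 + 1/1*1/2, 0/1 + 1/1*5/8) = [1/2, 5/8)
  'a': [0/1 + 1/1*5/8, 0/1 + 1/1*1/1) = [5/8, 1/1)
  emit 'c', narrow to [0/1, 1/2)
Step 2: interval [0/1, 1/2), width = 1/2 - 0/1 = 1/2
  'c': [0/1 + 1/2*0/1, 0/1 + 1/2*1/2) = [0/1, 1/4) <- contains code 13/64
  'f': [0/1 + 1/2*1/2, 0/1 + 1/2*5/8) = [1/4, 5/16)
  'a': [0/1 + 1/2*5/8, 0/1 + 1/2*1/1) = [5/16, 1/2)
  emit 'c', narrow to [0/1, 1/4)

Answer: 0/1 1/4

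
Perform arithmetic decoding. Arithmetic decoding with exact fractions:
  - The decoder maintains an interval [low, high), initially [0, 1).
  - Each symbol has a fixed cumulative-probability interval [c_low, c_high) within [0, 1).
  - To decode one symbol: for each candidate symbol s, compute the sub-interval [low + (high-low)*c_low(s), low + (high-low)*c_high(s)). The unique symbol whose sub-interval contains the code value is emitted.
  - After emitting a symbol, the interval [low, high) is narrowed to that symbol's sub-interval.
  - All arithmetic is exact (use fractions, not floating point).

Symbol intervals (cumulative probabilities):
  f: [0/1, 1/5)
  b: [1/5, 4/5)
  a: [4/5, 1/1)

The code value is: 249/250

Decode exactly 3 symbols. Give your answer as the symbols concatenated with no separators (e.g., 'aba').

Step 1: interval [0/1, 1/1), width = 1/1 - 0/1 = 1/1
  'f': [0/1 + 1/1*0/1, 0/1 + 1/1*1/5) = [0/1, 1/5)
  'b': [0/1 + 1/1*1/5, 0/1 + 1/1*4/5) = [1/5, 4/5)
  'a': [0/1 + 1/1*4/5, 0/1 + 1/1*1/1) = [4/5, 1/1) <- contains code 249/250
  emit 'a', narrow to [4/5, 1/1)
Step 2: interval [4/5, 1/1), width = 1/1 - 4/5 = 1/5
  'f': [4/5 + 1/5*0/1, 4/5 + 1/5*1/5) = [4/5, 21/25)
  'b': [4/5 + 1/5*1/5, 4/5 + 1/5*4/5) = [21/25, 24/25)
  'a': [4/5 + 1/5*4/5, 4/5 + 1/5*1/1) = [24/25, 1/1) <- contains code 249/250
  emit 'a', narrow to [24/25, 1/1)
Step 3: interval [24/25, 1/1), width = 1/1 - 24/25 = 1/25
  'f': [24/25 + 1/25*0/1, 24/25 + 1/25*1/5) = [24/25, 121/125)
  'b': [24/25 + 1/25*1/5, 24/25 + 1/25*4/5) = [121/125, 124/125)
  'a': [24/25 + 1/25*4/5, 24/25 + 1/25*1/1) = [124/125, 1/1) <- contains code 249/250
  emit 'a', narrow to [124/125, 1/1)

Answer: aaa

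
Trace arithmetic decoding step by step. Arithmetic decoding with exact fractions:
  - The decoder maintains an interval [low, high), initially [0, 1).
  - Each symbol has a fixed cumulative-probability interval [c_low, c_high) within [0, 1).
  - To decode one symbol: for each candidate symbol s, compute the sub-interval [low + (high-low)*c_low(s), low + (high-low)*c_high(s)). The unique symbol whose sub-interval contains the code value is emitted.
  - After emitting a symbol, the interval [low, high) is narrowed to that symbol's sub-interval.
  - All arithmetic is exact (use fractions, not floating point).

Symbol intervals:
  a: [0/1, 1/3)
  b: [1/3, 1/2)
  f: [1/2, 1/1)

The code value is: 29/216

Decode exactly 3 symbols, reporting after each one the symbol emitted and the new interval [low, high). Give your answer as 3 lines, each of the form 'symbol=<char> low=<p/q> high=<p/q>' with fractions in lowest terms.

Answer: symbol=a low=0/1 high=1/3
symbol=b low=1/9 high=1/6
symbol=b low=7/54 high=5/36

Derivation:
Step 1: interval [0/1, 1/1), width = 1/1 - 0/1 = 1/1
  'a': [0/1 + 1/1*0/1, 0/1 + 1/1*1/3) = [0/1, 1/3) <- contains code 29/216
  'b': [0/1 + 1/1*1/3, 0/1 + 1/1*1/2) = [1/3, 1/2)
  'f': [0/1 + 1/1*1/2, 0/1 + 1/1*1/1) = [1/2, 1/1)
  emit 'a', narrow to [0/1, 1/3)
Step 2: interval [0/1, 1/3), width = 1/3 - 0/1 = 1/3
  'a': [0/1 + 1/3*0/1, 0/1 + 1/3*1/3) = [0/1, 1/9)
  'b': [0/1 + 1/3*1/3, 0/1 + 1/3*1/2) = [1/9, 1/6) <- contains code 29/216
  'f': [0/1 + 1/3*1/2, 0/1 + 1/3*1/1) = [1/6, 1/3)
  emit 'b', narrow to [1/9, 1/6)
Step 3: interval [1/9, 1/6), width = 1/6 - 1/9 = 1/18
  'a': [1/9 + 1/18*0/1, 1/9 + 1/18*1/3) = [1/9, 7/54)
  'b': [1/9 + 1/18*1/3, 1/9 + 1/18*1/2) = [7/54, 5/36) <- contains code 29/216
  'f': [1/9 + 1/18*1/2, 1/9 + 1/18*1/1) = [5/36, 1/6)
  emit 'b', narrow to [7/54, 5/36)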